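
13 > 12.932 True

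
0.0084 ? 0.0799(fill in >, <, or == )<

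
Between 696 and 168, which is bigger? 696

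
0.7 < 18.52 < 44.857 True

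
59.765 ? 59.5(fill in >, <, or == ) >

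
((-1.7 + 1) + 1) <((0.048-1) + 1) False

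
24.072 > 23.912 True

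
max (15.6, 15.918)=15.918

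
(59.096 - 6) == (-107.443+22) False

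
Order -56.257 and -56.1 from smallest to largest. -56.257, -56.1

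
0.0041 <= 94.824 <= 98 True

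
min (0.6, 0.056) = 0.056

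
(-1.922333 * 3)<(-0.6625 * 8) True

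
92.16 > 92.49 False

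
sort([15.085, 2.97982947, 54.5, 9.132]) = [2.97982947, 9.132, 15.085, 54.5]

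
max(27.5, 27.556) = 27.556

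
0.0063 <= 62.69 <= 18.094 False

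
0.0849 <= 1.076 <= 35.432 True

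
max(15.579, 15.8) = 15.8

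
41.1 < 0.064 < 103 False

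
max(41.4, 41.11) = 41.4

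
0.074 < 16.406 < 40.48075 True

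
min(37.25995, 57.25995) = 37.25995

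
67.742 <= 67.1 False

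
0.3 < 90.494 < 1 False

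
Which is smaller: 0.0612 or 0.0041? 0.0041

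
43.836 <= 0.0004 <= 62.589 False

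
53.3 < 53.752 True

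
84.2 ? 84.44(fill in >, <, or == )<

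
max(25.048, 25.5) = 25.5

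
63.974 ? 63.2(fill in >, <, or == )>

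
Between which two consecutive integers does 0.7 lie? 0 and 1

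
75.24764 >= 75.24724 True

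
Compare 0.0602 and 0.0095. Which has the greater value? 0.0602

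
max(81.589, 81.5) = 81.589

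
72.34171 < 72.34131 False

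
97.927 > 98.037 False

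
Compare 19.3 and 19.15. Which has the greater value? 19.3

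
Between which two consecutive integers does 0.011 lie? 0 and 1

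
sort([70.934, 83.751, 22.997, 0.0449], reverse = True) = [83.751, 70.934, 22.997, 0.0449]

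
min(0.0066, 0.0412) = 0.0066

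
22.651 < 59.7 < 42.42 False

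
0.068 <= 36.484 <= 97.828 True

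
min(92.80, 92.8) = 92.80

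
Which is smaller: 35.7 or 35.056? 35.056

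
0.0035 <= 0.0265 True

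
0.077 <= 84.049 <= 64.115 False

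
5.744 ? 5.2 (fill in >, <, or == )>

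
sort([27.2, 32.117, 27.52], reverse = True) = [32.117, 27.52, 27.2]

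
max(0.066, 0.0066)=0.066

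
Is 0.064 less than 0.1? Yes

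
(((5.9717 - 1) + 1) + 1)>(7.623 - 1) True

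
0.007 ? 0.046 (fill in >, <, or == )<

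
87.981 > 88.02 False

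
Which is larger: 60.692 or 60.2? 60.692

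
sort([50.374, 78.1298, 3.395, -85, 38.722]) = [-85, 3.395, 38.722, 50.374, 78.1298]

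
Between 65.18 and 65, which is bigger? 65.18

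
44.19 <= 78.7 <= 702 True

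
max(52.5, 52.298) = 52.5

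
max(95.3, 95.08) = 95.3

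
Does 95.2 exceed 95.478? No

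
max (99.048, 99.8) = 99.8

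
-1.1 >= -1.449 True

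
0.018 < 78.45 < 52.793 False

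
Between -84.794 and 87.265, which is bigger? 87.265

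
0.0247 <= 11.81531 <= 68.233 True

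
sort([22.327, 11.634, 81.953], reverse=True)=[81.953, 22.327, 11.634]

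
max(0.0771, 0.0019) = 0.0771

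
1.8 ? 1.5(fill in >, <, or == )>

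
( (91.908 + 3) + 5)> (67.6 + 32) True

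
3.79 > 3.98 False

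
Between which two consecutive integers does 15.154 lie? 15 and 16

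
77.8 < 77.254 False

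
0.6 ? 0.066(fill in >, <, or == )>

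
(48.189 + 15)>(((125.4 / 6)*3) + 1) False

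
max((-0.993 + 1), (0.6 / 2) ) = 0.3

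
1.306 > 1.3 True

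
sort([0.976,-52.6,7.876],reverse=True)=[7.876,0.976,-52.6]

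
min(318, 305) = 305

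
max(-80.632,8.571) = 8.571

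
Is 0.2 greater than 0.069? Yes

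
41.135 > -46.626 True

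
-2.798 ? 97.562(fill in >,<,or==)<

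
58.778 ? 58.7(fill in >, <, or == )>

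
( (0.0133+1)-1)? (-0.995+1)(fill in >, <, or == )>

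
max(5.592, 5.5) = 5.592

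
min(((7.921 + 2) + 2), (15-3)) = 11.921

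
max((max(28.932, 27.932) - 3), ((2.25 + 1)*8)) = 26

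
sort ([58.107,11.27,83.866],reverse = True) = [83.866,58.107,11.27]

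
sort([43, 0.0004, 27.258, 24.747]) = [0.0004, 24.747, 27.258, 43]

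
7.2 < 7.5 True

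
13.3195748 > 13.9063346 False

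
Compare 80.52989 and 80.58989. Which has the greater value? 80.58989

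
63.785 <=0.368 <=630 False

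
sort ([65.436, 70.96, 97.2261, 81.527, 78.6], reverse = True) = [97.2261, 81.527, 78.6, 70.96, 65.436]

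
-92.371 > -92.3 False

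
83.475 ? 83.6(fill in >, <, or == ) <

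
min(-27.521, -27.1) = -27.521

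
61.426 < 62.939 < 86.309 True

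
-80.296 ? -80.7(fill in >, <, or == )>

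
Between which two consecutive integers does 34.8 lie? 34 and 35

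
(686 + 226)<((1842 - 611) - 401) False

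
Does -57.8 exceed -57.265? No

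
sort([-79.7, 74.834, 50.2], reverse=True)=[74.834, 50.2, -79.7]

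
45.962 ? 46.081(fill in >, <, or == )<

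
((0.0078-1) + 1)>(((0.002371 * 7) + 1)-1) False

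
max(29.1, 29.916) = 29.916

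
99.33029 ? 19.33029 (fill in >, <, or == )>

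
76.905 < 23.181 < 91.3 False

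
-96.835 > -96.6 False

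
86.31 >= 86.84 False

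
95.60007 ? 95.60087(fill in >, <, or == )<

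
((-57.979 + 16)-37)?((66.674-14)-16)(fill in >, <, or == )<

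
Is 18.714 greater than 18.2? Yes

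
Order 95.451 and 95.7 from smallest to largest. 95.451, 95.7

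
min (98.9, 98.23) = 98.23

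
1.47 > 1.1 True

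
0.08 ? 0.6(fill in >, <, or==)<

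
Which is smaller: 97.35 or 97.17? 97.17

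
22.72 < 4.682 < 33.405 False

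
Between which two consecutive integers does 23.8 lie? 23 and 24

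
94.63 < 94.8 True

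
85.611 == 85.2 False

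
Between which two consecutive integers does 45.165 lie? 45 and 46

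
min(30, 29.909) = 29.909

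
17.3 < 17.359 True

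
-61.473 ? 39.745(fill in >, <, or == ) <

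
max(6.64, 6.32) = 6.64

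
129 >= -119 True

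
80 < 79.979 False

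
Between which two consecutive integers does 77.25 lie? 77 and 78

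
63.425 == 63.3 False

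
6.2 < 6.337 True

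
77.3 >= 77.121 True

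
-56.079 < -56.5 False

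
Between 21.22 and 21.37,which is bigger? 21.37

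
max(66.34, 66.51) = 66.51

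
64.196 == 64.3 False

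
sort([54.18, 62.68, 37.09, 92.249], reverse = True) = [92.249, 62.68, 54.18, 37.09]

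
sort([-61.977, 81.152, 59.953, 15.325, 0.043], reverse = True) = [81.152, 59.953, 15.325, 0.043, -61.977]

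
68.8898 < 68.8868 False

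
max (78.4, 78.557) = 78.557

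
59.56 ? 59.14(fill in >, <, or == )>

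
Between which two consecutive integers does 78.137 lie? 78 and 79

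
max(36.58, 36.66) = 36.66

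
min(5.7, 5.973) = 5.7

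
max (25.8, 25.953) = 25.953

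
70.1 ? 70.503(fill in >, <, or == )<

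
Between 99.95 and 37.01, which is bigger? 99.95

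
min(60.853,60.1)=60.1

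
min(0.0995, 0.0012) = 0.0012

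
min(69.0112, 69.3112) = 69.0112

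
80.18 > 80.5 False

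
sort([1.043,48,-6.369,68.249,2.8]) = [-6.369,1.043,2.8,48,68.249]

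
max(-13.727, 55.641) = 55.641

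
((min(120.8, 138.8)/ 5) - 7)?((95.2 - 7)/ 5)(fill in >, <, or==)<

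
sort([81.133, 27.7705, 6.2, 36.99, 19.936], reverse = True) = [81.133, 36.99, 27.7705, 19.936, 6.2]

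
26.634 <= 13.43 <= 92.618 False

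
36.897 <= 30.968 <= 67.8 False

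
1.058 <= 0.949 False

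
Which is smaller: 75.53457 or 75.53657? 75.53457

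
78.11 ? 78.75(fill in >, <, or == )<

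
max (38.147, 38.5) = 38.5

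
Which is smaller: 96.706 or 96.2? 96.2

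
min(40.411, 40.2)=40.2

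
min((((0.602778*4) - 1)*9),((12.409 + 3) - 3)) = 12.409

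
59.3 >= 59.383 False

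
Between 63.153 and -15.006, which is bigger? 63.153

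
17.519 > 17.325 True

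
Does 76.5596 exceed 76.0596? Yes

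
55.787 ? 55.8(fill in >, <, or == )<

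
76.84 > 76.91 False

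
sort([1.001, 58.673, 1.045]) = [1.001, 1.045, 58.673]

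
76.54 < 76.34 False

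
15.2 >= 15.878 False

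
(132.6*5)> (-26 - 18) True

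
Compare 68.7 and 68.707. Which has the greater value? 68.707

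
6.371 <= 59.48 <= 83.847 True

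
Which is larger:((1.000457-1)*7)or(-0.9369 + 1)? (-0.9369 + 1)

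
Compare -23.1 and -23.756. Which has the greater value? -23.1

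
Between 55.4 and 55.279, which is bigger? 55.4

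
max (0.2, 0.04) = 0.2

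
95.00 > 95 False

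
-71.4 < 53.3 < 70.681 True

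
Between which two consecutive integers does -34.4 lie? -35 and -34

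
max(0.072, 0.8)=0.8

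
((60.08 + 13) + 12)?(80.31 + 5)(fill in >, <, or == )<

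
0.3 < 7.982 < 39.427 True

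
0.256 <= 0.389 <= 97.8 True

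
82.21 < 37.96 False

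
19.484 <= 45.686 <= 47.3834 True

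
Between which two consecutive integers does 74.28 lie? 74 and 75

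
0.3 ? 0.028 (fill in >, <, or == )>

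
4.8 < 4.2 False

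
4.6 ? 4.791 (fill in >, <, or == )<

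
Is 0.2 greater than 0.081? Yes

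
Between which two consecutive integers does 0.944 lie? 0 and 1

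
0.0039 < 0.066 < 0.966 True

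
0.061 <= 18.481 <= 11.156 False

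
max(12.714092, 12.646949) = 12.714092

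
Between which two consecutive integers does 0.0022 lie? 0 and 1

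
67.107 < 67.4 True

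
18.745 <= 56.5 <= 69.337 True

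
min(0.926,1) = 0.926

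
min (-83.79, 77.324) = -83.79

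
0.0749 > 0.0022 True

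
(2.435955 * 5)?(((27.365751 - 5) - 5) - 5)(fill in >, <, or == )<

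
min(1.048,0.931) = 0.931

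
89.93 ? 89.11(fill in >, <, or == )>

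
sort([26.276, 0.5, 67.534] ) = [0.5, 26.276, 67.534]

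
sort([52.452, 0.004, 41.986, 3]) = [0.004, 3, 41.986, 52.452]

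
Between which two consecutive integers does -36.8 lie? -37 and -36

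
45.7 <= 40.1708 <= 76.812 False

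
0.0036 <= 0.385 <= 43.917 True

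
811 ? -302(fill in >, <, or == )>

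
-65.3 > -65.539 True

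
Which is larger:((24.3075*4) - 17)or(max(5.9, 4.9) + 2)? ((24.3075*4) - 17)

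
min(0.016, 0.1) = 0.016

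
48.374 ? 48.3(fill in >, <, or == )>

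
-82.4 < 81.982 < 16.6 False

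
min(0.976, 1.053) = 0.976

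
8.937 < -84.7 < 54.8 False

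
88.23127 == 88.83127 False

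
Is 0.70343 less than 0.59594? No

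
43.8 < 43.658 False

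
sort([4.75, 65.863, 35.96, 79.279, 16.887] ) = [4.75, 16.887, 35.96, 65.863, 79.279]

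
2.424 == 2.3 False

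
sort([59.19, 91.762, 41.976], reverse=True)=[91.762, 59.19, 41.976]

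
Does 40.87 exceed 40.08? Yes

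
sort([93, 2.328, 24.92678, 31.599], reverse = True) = [93, 31.599, 24.92678, 2.328]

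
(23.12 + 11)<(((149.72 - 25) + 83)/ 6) True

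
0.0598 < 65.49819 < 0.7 False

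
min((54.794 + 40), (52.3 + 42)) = 94.3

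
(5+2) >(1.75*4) False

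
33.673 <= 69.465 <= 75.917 True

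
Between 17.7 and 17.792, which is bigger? 17.792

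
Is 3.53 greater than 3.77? No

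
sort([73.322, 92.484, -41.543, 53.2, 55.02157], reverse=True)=[92.484, 73.322, 55.02157, 53.2, -41.543]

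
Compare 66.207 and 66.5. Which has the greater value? 66.5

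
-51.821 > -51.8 False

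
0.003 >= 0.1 False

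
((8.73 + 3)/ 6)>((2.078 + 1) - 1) False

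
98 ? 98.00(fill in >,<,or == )==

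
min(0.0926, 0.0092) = 0.0092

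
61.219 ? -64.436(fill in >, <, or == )>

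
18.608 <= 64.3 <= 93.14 True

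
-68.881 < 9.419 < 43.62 True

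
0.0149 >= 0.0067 True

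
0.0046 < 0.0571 True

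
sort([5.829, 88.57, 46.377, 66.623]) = [5.829, 46.377, 66.623, 88.57]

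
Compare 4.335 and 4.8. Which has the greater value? 4.8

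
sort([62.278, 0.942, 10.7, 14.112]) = [0.942, 10.7, 14.112, 62.278]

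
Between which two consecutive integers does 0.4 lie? 0 and 1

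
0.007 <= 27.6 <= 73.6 True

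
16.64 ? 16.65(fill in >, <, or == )<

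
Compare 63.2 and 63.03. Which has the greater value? 63.2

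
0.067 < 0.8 True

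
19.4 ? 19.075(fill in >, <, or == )>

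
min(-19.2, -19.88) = -19.88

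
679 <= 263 False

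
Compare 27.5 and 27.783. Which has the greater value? 27.783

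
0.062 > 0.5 False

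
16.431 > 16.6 False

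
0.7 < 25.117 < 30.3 True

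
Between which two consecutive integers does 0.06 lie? 0 and 1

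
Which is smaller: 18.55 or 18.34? 18.34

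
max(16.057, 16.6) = 16.6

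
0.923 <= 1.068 True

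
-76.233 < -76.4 False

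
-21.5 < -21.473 True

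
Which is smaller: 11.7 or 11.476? 11.476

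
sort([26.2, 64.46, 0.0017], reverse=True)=[64.46, 26.2, 0.0017]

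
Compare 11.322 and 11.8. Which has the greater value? 11.8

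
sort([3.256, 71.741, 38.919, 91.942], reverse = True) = [91.942, 71.741, 38.919, 3.256]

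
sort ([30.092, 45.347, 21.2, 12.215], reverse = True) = [45.347, 30.092, 21.2, 12.215]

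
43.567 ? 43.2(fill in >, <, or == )>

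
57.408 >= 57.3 True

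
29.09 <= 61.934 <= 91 True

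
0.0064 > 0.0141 False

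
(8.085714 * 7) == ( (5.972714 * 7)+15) False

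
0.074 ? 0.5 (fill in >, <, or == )<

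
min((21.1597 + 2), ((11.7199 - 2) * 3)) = 23.1597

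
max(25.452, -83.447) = 25.452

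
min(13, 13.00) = 13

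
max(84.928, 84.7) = 84.928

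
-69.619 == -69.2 False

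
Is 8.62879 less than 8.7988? Yes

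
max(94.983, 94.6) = 94.983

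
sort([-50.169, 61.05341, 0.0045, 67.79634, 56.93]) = [-50.169, 0.0045, 56.93, 61.05341, 67.79634]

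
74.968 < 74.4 False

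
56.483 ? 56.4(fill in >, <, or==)>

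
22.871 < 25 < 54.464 True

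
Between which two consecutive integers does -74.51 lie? -75 and -74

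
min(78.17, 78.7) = 78.17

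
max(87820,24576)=87820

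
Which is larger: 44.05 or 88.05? 88.05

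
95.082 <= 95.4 True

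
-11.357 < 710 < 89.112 False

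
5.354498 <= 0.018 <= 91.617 False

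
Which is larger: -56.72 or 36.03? 36.03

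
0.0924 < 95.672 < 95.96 True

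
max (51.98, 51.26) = 51.98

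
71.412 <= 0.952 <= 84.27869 False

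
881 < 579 False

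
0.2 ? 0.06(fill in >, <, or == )>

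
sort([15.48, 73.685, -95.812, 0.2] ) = [-95.812, 0.2, 15.48, 73.685]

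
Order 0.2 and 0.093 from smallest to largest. 0.093, 0.2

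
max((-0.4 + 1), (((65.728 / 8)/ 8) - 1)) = 0.6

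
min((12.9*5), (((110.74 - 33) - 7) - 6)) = 64.5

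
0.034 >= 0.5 False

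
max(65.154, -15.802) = 65.154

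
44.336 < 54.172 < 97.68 True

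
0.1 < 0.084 False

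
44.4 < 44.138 False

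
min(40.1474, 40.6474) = 40.1474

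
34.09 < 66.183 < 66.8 True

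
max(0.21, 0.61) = 0.61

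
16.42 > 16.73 False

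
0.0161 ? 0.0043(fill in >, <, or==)>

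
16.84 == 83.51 False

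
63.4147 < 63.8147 True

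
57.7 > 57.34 True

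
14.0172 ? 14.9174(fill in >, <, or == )<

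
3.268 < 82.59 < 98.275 True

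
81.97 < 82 True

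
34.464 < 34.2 False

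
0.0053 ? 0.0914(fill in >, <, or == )<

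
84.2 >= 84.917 False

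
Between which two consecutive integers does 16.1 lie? 16 and 17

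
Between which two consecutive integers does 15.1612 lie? 15 and 16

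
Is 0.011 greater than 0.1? No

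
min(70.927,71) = 70.927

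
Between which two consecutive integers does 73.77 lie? 73 and 74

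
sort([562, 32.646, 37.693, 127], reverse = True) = [562, 127, 37.693, 32.646]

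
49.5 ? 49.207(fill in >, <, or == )>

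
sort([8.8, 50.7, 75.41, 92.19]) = [8.8, 50.7, 75.41, 92.19]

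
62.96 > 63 False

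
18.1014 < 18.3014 True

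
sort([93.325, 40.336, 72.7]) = [40.336, 72.7, 93.325]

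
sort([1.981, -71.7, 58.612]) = [-71.7, 1.981, 58.612]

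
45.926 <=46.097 True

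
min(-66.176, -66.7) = -66.7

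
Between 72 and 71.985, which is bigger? 72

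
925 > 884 True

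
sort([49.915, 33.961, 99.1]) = [33.961, 49.915, 99.1]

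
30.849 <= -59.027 False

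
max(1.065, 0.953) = 1.065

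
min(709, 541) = 541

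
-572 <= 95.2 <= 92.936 False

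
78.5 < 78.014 False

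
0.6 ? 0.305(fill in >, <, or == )>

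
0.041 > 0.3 False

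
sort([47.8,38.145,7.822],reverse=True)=[47.8,38.145,7.822]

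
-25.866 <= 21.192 True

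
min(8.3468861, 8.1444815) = 8.1444815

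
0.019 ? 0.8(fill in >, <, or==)<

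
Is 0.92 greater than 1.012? No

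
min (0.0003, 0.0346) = 0.0003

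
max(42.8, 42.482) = 42.8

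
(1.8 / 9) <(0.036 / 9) False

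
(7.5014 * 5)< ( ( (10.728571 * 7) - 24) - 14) False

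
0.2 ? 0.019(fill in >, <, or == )>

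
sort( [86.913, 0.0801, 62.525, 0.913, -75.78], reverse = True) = [86.913, 62.525, 0.913, 0.0801, -75.78]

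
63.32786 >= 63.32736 True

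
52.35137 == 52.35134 False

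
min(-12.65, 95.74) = -12.65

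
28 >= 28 True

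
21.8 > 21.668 True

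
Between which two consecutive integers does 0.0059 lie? 0 and 1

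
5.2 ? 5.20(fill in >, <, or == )==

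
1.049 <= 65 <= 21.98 False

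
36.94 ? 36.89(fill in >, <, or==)>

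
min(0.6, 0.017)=0.017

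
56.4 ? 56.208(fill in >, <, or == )>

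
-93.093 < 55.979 True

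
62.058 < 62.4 True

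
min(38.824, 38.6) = 38.6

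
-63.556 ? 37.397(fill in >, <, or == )<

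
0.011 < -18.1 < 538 False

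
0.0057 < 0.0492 True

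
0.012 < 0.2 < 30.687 True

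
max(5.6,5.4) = 5.6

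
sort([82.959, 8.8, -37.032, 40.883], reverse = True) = [82.959, 40.883, 8.8, -37.032]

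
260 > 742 False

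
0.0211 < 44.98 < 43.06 False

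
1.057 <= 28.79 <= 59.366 True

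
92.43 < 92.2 False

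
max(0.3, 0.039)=0.3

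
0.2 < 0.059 False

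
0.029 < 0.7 True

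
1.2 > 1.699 False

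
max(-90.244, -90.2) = -90.2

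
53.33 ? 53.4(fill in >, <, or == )<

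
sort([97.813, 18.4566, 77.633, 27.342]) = [18.4566, 27.342, 77.633, 97.813]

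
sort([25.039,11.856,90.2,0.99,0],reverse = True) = [90.2,25.039,11.856,0.99,0]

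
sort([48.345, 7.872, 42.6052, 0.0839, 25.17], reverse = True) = [48.345, 42.6052, 25.17, 7.872, 0.0839]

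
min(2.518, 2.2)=2.2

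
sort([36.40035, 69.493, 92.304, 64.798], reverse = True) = [92.304, 69.493, 64.798, 36.40035]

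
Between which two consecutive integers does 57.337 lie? 57 and 58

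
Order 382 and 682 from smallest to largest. 382, 682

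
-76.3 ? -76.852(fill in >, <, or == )>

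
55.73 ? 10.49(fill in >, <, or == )>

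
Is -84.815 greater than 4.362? No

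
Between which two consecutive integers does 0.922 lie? 0 and 1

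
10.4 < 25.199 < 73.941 True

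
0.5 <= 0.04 False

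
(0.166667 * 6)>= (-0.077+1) True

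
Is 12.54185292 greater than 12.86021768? No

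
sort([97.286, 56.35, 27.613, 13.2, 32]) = [13.2, 27.613, 32, 56.35, 97.286]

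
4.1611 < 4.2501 True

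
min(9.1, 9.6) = 9.1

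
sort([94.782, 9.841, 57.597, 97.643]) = [9.841, 57.597, 94.782, 97.643]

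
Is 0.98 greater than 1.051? No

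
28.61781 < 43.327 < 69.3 True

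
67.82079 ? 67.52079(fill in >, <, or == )>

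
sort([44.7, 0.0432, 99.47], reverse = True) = [99.47, 44.7, 0.0432]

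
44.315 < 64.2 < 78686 True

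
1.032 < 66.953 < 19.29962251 False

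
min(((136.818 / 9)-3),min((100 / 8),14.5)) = 12.202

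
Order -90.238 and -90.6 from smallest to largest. -90.6, -90.238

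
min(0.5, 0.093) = 0.093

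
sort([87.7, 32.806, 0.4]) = [0.4, 32.806, 87.7]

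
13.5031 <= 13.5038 True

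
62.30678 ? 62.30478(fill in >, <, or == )>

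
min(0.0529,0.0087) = 0.0087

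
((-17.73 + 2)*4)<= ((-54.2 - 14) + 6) True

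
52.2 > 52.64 False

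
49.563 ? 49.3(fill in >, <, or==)>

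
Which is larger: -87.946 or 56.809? 56.809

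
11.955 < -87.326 False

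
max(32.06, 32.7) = 32.7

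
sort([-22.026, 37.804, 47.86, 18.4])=[-22.026, 18.4, 37.804, 47.86]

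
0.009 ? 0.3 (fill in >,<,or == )<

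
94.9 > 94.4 True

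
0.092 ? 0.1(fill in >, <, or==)<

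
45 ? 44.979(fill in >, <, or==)>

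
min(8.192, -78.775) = -78.775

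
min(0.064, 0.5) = 0.064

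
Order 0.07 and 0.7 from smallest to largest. 0.07,0.7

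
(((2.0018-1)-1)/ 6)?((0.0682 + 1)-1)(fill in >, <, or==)<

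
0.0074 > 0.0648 False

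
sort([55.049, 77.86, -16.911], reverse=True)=[77.86, 55.049, -16.911]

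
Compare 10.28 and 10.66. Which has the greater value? 10.66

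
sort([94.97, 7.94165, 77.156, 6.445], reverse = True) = [94.97, 77.156, 7.94165, 6.445]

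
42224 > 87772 False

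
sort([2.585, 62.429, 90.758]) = [2.585, 62.429, 90.758]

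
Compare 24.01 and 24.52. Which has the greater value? 24.52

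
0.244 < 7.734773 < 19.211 True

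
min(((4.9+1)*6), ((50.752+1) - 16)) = 35.4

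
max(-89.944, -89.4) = -89.4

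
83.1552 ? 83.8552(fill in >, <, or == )<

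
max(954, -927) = 954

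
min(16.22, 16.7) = 16.22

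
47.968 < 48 True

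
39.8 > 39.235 True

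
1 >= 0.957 True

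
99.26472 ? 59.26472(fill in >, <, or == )>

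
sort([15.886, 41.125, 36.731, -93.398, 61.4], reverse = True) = [61.4, 41.125, 36.731, 15.886, -93.398]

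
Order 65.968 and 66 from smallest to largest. 65.968, 66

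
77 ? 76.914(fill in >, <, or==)>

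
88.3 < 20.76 False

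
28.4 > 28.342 True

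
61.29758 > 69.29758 False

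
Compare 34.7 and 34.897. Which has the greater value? 34.897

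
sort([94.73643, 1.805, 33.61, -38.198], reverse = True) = [94.73643, 33.61, 1.805, -38.198]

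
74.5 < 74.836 True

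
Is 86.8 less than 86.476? No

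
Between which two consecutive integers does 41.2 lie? 41 and 42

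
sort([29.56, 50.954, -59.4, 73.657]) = [-59.4, 29.56, 50.954, 73.657]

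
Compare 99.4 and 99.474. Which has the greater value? 99.474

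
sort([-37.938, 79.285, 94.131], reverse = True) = [94.131, 79.285, -37.938]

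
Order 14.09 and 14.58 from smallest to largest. 14.09, 14.58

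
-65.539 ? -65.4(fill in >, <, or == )<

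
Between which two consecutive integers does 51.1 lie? 51 and 52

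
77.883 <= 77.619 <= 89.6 False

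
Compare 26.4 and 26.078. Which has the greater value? 26.4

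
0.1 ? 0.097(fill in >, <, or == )>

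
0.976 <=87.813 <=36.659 False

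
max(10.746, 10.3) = 10.746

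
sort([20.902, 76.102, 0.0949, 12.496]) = [0.0949, 12.496, 20.902, 76.102]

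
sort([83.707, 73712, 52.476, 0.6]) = [0.6, 52.476, 83.707, 73712]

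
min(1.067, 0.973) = 0.973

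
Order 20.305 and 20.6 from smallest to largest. 20.305, 20.6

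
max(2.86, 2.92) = 2.92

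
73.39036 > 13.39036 True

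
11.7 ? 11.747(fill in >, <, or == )<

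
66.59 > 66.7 False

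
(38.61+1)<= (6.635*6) True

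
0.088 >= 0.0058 True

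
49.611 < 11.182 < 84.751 False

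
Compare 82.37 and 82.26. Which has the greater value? 82.37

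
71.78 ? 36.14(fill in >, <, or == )>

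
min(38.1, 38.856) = 38.1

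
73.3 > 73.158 True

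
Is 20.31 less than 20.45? Yes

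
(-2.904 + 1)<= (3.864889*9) True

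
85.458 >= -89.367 True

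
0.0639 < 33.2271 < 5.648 False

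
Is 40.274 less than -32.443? No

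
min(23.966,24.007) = 23.966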